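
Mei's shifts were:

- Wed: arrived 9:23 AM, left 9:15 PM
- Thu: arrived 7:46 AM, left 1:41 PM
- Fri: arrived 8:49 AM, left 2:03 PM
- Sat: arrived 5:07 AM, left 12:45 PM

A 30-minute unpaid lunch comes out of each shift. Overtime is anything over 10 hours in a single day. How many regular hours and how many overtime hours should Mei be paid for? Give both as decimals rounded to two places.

Regular 27.28 hours, overtime 1.37 hours

Wed: 9:23 AM–9:15 PM = 11 h 52 min; less 30 min break → 11 h 22 min
Thu: 7:46 AM–1:41 PM = 5 h 55 min; less 30 min break → 5 h 25 min
Fri: 8:49 AM–2:03 PM = 5 h 14 min; less 30 min break → 4 h 44 min
Sat: 5:07 AM–12:45 PM = 7 h 38 min; less 30 min break → 7 h 8 min
Wed reg 10 h 0 min / OT 1 h 22 min; Thu reg 5 h 25 min / OT 0 h 0 min; Fri reg 4 h 44 min / OT 0 h 0 min; Sat reg 7 h 8 min / OT 0 h 0 min.
Totals: regular 27 h 17 min, overtime 1 h 22 min.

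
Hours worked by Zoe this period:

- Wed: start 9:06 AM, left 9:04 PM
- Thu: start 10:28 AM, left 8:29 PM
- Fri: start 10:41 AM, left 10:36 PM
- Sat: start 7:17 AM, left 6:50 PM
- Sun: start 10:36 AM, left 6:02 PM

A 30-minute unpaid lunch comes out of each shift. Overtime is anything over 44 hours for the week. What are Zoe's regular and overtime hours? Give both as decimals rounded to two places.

Wed: 9:06 AM–9:04 PM = 11 h 58 min; less 30 min break → 11 h 28 min
Thu: 10:28 AM–8:29 PM = 10 h 1 min; less 30 min break → 9 h 31 min
Fri: 10:41 AM–10:36 PM = 11 h 55 min; less 30 min break → 11 h 25 min
Sat: 7:17 AM–6:50 PM = 11 h 33 min; less 30 min break → 11 h 3 min
Sun: 10:36 AM–6:02 PM = 7 h 26 min; less 30 min break → 6 h 56 min
Total worked: 50 h 23 min = 50.38 h.
Threshold 44 h → overtime 6 h 23 min, regular 44 h 0 min.

Regular 44.00 hours, overtime 6.38 hours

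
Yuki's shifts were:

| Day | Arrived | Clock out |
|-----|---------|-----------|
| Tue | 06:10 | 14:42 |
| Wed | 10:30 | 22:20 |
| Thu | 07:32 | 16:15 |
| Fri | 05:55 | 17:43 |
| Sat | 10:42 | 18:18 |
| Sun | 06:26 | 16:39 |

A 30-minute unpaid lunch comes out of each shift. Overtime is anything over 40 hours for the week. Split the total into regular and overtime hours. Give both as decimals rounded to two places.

Tue: 06:10–14:42 = 8 h 32 min; less 30 min break → 8 h 2 min
Wed: 10:30–22:20 = 11 h 50 min; less 30 min break → 11 h 20 min
Thu: 07:32–16:15 = 8 h 43 min; less 30 min break → 8 h 13 min
Fri: 05:55–17:43 = 11 h 48 min; less 30 min break → 11 h 18 min
Sat: 10:42–18:18 = 7 h 36 min; less 30 min break → 7 h 6 min
Sun: 06:26–16:39 = 10 h 13 min; less 30 min break → 9 h 43 min
Total worked: 55 h 42 min = 55.70 h.
Threshold 40 h → overtime 15 h 42 min, regular 40 h 0 min.

Regular 40.00 hours, overtime 15.70 hours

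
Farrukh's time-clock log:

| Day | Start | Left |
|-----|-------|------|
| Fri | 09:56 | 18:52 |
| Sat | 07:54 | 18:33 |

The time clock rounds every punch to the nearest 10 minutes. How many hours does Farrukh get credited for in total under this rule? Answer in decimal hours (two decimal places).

Fri: in 09:56→10:00, out 18:52→18:50; 8 h 50 min
Sat: in 07:54→07:50, out 18:33→18:30; 10 h 40 min
Total credited: 19 h 30 min.

19.50 hours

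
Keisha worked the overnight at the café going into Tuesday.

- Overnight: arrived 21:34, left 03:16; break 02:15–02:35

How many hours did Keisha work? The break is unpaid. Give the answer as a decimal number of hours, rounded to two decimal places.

5.37 hours

Overnight: 21:34 → midnight = 2 h 26 min; midnight → 03:16 = 3 h 16 min; span 5 h 42 min; less 20 min break → 5 h 22 min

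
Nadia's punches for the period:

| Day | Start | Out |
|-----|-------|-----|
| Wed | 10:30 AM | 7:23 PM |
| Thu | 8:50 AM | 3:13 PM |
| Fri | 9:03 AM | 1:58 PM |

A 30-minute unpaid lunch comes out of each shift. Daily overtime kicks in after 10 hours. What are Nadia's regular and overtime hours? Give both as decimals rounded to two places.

Regular 18.68 hours, overtime 0.00 hours

Wed: 10:30 AM–7:23 PM = 8 h 53 min; less 30 min break → 8 h 23 min
Thu: 8:50 AM–3:13 PM = 6 h 23 min; less 30 min break → 5 h 53 min
Fri: 9:03 AM–1:58 PM = 4 h 55 min; less 30 min break → 4 h 25 min
Wed reg 8 h 23 min / OT 0 h 0 min; Thu reg 5 h 53 min / OT 0 h 0 min; Fri reg 4 h 25 min / OT 0 h 0 min.
Totals: regular 18 h 41 min, overtime 0 h 0 min.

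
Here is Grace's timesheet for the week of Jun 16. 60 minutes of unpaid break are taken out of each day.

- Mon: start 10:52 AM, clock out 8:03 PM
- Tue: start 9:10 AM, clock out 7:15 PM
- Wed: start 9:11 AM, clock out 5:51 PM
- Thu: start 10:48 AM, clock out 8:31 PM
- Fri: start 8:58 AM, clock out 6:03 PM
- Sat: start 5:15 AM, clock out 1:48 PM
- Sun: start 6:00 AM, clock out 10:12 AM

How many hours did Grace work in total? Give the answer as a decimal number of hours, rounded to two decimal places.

Mon: 10:52 AM–8:03 PM = 9 h 11 min; less 60 min break → 8 h 11 min
Tue: 9:10 AM–7:15 PM = 10 h 5 min; less 60 min break → 9 h 5 min
Wed: 9:11 AM–5:51 PM = 8 h 40 min; less 60 min break → 7 h 40 min
Thu: 10:48 AM–8:31 PM = 9 h 43 min; less 60 min break → 8 h 43 min
Fri: 8:58 AM–6:03 PM = 9 h 5 min; less 60 min break → 8 h 5 min
Sat: 5:15 AM–1:48 PM = 8 h 33 min; less 60 min break → 7 h 33 min
Sun: 6:00 AM–10:12 AM = 4 h 12 min; less 60 min break → 3 h 12 min
Total: 8 h 11 min + 9 h 5 min + 7 h 40 min + 8 h 43 min + 8 h 5 min + 7 h 33 min + 3 h 12 min = 52 h 29 min.

52.48 hours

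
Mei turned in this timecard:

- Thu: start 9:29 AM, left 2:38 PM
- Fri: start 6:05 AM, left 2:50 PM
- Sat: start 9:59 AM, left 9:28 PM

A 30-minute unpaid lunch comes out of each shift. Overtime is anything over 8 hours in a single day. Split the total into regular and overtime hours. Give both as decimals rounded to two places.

Regular 20.65 hours, overtime 3.23 hours

Thu: 9:29 AM–2:38 PM = 5 h 9 min; less 30 min break → 4 h 39 min
Fri: 6:05 AM–2:50 PM = 8 h 45 min; less 30 min break → 8 h 15 min
Sat: 9:59 AM–9:28 PM = 11 h 29 min; less 30 min break → 10 h 59 min
Thu reg 4 h 39 min / OT 0 h 0 min; Fri reg 8 h 0 min / OT 0 h 15 min; Sat reg 8 h 0 min / OT 2 h 59 min.
Totals: regular 20 h 39 min, overtime 3 h 14 min.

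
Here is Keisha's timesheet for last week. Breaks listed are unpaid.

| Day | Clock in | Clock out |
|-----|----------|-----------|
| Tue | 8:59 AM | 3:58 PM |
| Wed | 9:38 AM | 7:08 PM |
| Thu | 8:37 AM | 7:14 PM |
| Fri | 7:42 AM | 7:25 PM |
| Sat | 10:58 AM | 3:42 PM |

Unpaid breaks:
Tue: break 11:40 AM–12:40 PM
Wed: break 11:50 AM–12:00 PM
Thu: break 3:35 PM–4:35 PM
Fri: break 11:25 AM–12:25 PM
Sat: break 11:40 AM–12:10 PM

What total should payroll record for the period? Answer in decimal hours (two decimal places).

Tue: 8:59 AM–3:58 PM = 6 h 59 min; less 60 min break → 5 h 59 min
Wed: 9:38 AM–7:08 PM = 9 h 30 min; less 10 min break → 9 h 20 min
Thu: 8:37 AM–7:14 PM = 10 h 37 min; less 60 min break → 9 h 37 min
Fri: 7:42 AM–7:25 PM = 11 h 43 min; less 60 min break → 10 h 43 min
Sat: 10:58 AM–3:42 PM = 4 h 44 min; less 30 min break → 4 h 14 min
Total: 5 h 59 min + 9 h 20 min + 9 h 37 min + 10 h 43 min + 4 h 14 min = 39 h 53 min.

39.88 hours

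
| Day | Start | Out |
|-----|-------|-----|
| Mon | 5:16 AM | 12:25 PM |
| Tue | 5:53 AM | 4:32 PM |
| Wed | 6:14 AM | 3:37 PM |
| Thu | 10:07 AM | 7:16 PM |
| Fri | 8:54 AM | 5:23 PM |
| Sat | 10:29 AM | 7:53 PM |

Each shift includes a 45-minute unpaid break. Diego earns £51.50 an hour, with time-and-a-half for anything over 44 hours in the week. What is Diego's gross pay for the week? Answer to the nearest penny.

£2707.61

Mon: 5:16 AM–12:25 PM = 7 h 9 min; less 45 min break → 6 h 24 min
Tue: 5:53 AM–4:32 PM = 10 h 39 min; less 45 min break → 9 h 54 min
Wed: 6:14 AM–3:37 PM = 9 h 23 min; less 45 min break → 8 h 38 min
Thu: 10:07 AM–7:16 PM = 9 h 9 min; less 45 min break → 8 h 24 min
Fri: 8:54 AM–5:23 PM = 8 h 29 min; less 45 min break → 7 h 44 min
Sat: 10:29 AM–7:53 PM = 9 h 24 min; less 45 min break → 8 h 39 min
Total worked: 49 h 43 min = 2983 min.
Regular 44 h 0 min = 2640 min at £51.50/h; overtime 5 h 43 min = 343 min at £77.25/h.
Pay = (2640 × £51.50 + 343 × £77.25) ÷ 60 = £2707.61.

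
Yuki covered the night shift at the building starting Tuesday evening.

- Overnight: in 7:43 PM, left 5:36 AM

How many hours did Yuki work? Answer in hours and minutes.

Overnight: 7:43 PM → midnight = 4 h 17 min; midnight → 5:36 AM = 5 h 36 min; span 9 h 53 min

9 h 53 min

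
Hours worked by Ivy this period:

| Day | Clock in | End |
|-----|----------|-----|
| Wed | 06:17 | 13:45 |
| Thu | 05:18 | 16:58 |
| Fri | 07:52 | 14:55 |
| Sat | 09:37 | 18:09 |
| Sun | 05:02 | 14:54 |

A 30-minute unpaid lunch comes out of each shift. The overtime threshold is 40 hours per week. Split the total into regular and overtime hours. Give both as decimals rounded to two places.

Regular 40.00 hours, overtime 2.08 hours

Wed: 06:17–13:45 = 7 h 28 min; less 30 min break → 6 h 58 min
Thu: 05:18–16:58 = 11 h 40 min; less 30 min break → 11 h 10 min
Fri: 07:52–14:55 = 7 h 3 min; less 30 min break → 6 h 33 min
Sat: 09:37–18:09 = 8 h 32 min; less 30 min break → 8 h 2 min
Sun: 05:02–14:54 = 9 h 52 min; less 30 min break → 9 h 22 min
Total worked: 42 h 5 min = 42.08 h.
Threshold 40 h → overtime 2 h 5 min, regular 40 h 0 min.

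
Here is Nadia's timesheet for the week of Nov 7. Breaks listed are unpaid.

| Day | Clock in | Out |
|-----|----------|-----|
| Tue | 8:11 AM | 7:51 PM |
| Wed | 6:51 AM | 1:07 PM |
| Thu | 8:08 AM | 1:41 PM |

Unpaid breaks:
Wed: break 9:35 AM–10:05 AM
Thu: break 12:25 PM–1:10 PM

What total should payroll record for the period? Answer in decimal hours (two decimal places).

Tue: 8:11 AM–7:51 PM = 11 h 40 min
Wed: 6:51 AM–1:07 PM = 6 h 16 min; less 30 min break → 5 h 46 min
Thu: 8:08 AM–1:41 PM = 5 h 33 min; less 45 min break → 4 h 48 min
Total: 11 h 40 min + 5 h 46 min + 4 h 48 min = 22 h 14 min.

22.23 hours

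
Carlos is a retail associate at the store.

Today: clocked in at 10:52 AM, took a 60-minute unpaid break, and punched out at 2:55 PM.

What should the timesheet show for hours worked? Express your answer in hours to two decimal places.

Today: 10:52 AM–2:55 PM = 4 h 3 min; less 60 min break → 3 h 3 min

3.05 hours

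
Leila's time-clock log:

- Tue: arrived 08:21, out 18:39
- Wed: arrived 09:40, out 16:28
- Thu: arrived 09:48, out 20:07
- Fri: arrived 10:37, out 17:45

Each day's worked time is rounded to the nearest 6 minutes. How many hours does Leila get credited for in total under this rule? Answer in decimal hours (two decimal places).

34.50 hours

Tue: 08:21–18:39 = 10 h 18 min → rounds to 10 h 18 min
Wed: 09:40–16:28 = 6 h 48 min → rounds to 6 h 48 min
Thu: 09:48–20:07 = 10 h 19 min → rounds to 10 h 18 min
Fri: 10:37–17:45 = 7 h 8 min → rounds to 7 h 6 min
Total credited: 34 h 30 min.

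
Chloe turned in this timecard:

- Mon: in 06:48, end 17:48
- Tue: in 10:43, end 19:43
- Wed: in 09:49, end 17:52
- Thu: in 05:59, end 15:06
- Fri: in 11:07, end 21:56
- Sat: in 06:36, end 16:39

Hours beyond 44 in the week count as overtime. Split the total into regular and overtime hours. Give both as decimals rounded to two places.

Regular 44.00 hours, overtime 14.03 hours

Mon: 06:48–17:48 = 11 h 0 min
Tue: 10:43–19:43 = 9 h 0 min
Wed: 09:49–17:52 = 8 h 3 min
Thu: 05:59–15:06 = 9 h 7 min
Fri: 11:07–21:56 = 10 h 49 min
Sat: 06:36–16:39 = 10 h 3 min
Total worked: 58 h 2 min = 58.03 h.
Threshold 44 h → overtime 14 h 2 min, regular 44 h 0 min.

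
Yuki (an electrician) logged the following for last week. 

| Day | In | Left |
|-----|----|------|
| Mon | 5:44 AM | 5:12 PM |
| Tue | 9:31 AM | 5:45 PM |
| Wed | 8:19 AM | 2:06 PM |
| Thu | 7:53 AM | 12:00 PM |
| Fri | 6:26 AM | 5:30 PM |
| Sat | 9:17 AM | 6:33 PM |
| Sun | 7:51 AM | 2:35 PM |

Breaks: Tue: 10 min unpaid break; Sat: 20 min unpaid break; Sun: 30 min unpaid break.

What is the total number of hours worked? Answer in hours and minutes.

Mon: 5:44 AM–5:12 PM = 11 h 28 min
Tue: 9:31 AM–5:45 PM = 8 h 14 min; less 10 min break → 8 h 4 min
Wed: 8:19 AM–2:06 PM = 5 h 47 min
Thu: 7:53 AM–12:00 PM = 4 h 7 min
Fri: 6:26 AM–5:30 PM = 11 h 4 min
Sat: 9:17 AM–6:33 PM = 9 h 16 min; less 20 min break → 8 h 56 min
Sun: 7:51 AM–2:35 PM = 6 h 44 min; less 30 min break → 6 h 14 min
Total: 11 h 28 min + 8 h 4 min + 5 h 47 min + 4 h 7 min + 11 h 4 min + 8 h 56 min + 6 h 14 min = 55 h 40 min.

55 h 40 min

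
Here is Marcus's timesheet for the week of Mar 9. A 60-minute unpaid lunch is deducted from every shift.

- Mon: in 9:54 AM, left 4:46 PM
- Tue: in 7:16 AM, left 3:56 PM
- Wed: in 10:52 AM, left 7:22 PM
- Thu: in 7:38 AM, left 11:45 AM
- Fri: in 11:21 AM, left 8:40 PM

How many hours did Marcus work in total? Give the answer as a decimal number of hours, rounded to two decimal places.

32.47 hours

Mon: 9:54 AM–4:46 PM = 6 h 52 min; less 60 min break → 5 h 52 min
Tue: 7:16 AM–3:56 PM = 8 h 40 min; less 60 min break → 7 h 40 min
Wed: 10:52 AM–7:22 PM = 8 h 30 min; less 60 min break → 7 h 30 min
Thu: 7:38 AM–11:45 AM = 4 h 7 min; less 60 min break → 3 h 7 min
Fri: 11:21 AM–8:40 PM = 9 h 19 min; less 60 min break → 8 h 19 min
Total: 5 h 52 min + 7 h 40 min + 7 h 30 min + 3 h 7 min + 8 h 19 min = 32 h 28 min.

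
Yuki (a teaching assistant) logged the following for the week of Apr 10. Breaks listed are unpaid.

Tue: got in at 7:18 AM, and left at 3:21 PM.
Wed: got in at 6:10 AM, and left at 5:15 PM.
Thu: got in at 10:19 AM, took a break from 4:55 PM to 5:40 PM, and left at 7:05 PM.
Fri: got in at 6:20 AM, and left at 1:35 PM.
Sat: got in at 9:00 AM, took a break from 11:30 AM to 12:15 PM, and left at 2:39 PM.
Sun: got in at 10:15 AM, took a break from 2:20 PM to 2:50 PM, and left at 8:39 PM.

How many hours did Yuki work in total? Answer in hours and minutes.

Tue: 7:18 AM–3:21 PM = 8 h 3 min
Wed: 6:10 AM–5:15 PM = 11 h 5 min
Thu: 10:19 AM–7:05 PM = 8 h 46 min; less 45 min break → 8 h 1 min
Fri: 6:20 AM–1:35 PM = 7 h 15 min
Sat: 9:00 AM–2:39 PM = 5 h 39 min; less 45 min break → 4 h 54 min
Sun: 10:15 AM–8:39 PM = 10 h 24 min; less 30 min break → 9 h 54 min
Total: 8 h 3 min + 11 h 5 min + 8 h 1 min + 7 h 15 min + 4 h 54 min + 9 h 54 min = 49 h 12 min.

49 h 12 min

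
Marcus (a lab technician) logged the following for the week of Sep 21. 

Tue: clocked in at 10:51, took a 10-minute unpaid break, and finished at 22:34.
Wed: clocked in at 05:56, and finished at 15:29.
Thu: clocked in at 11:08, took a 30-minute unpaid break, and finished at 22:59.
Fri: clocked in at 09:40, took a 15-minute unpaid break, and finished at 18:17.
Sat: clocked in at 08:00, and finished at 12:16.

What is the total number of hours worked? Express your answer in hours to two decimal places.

45.08 hours

Tue: 10:51–22:34 = 11 h 43 min; less 10 min break → 11 h 33 min
Wed: 05:56–15:29 = 9 h 33 min
Thu: 11:08–22:59 = 11 h 51 min; less 30 min break → 11 h 21 min
Fri: 09:40–18:17 = 8 h 37 min; less 15 min break → 8 h 22 min
Sat: 08:00–12:16 = 4 h 16 min
Total: 11 h 33 min + 9 h 33 min + 11 h 21 min + 8 h 22 min + 4 h 16 min = 45 h 5 min.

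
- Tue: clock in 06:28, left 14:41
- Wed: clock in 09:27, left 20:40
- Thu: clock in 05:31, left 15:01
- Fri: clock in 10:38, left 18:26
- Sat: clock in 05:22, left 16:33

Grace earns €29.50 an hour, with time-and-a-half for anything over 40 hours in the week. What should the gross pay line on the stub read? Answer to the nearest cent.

€1530.31

Tue: 06:28–14:41 = 8 h 13 min
Wed: 09:27–20:40 = 11 h 13 min
Thu: 05:31–15:01 = 9 h 30 min
Fri: 10:38–18:26 = 7 h 48 min
Sat: 05:22–16:33 = 11 h 11 min
Total worked: 47 h 55 min = 2875 min.
Regular 40 h 0 min = 2400 min at €29.50/h; overtime 7 h 55 min = 475 min at €44.25/h.
Pay = (2400 × €29.50 + 475 × €44.25) ÷ 60 = €1530.31.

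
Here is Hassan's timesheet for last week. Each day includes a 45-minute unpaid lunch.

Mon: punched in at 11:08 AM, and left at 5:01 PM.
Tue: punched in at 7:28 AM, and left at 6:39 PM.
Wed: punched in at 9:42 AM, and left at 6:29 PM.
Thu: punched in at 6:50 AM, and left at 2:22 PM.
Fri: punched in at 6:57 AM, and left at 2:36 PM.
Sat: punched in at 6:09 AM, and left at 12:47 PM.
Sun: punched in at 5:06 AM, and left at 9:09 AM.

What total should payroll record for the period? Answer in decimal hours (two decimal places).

Mon: 11:08 AM–5:01 PM = 5 h 53 min; less 45 min break → 5 h 8 min
Tue: 7:28 AM–6:39 PM = 11 h 11 min; less 45 min break → 10 h 26 min
Wed: 9:42 AM–6:29 PM = 8 h 47 min; less 45 min break → 8 h 2 min
Thu: 6:50 AM–2:22 PM = 7 h 32 min; less 45 min break → 6 h 47 min
Fri: 6:57 AM–2:36 PM = 7 h 39 min; less 45 min break → 6 h 54 min
Sat: 6:09 AM–12:47 PM = 6 h 38 min; less 45 min break → 5 h 53 min
Sun: 5:06 AM–9:09 AM = 4 h 3 min; less 45 min break → 3 h 18 min
Total: 5 h 8 min + 10 h 26 min + 8 h 2 min + 6 h 47 min + 6 h 54 min + 5 h 53 min + 3 h 18 min = 46 h 28 min.

46.47 hours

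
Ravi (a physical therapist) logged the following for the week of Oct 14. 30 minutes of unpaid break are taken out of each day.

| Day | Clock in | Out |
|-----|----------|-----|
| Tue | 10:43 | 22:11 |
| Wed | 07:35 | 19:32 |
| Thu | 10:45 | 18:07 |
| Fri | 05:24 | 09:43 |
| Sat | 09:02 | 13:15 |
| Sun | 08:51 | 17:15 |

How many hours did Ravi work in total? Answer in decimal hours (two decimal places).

44.72 hours

Tue: 10:43–22:11 = 11 h 28 min; less 30 min break → 10 h 58 min
Wed: 07:35–19:32 = 11 h 57 min; less 30 min break → 11 h 27 min
Thu: 10:45–18:07 = 7 h 22 min; less 30 min break → 6 h 52 min
Fri: 05:24–09:43 = 4 h 19 min; less 30 min break → 3 h 49 min
Sat: 09:02–13:15 = 4 h 13 min; less 30 min break → 3 h 43 min
Sun: 08:51–17:15 = 8 h 24 min; less 30 min break → 7 h 54 min
Total: 10 h 58 min + 11 h 27 min + 6 h 52 min + 3 h 49 min + 3 h 43 min + 7 h 54 min = 44 h 43 min.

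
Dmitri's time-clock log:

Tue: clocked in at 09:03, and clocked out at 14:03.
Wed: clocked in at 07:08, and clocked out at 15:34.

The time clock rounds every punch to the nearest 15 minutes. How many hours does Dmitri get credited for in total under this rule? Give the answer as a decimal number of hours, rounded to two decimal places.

Tue: in 09:03→09:00, out 14:03→14:00; 5 h 0 min
Wed: in 07:08→07:15, out 15:34→15:30; 8 h 15 min
Total credited: 13 h 15 min.

13.25 hours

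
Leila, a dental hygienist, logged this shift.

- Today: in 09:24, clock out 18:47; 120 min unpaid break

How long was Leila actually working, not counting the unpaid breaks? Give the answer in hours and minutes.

Today: 09:24–18:47 = 9 h 23 min; less 120 min break → 7 h 23 min

7 h 23 min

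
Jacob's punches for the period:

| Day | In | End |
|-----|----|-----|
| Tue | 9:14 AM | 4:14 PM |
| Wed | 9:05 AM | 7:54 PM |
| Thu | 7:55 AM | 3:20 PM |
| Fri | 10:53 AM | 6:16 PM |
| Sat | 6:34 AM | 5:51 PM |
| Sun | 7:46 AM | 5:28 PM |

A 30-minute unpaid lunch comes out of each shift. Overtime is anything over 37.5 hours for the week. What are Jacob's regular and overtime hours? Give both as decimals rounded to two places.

Regular 37.50 hours, overtime 13.10 hours

Tue: 9:14 AM–4:14 PM = 7 h 0 min; less 30 min break → 6 h 30 min
Wed: 9:05 AM–7:54 PM = 10 h 49 min; less 30 min break → 10 h 19 min
Thu: 7:55 AM–3:20 PM = 7 h 25 min; less 30 min break → 6 h 55 min
Fri: 10:53 AM–6:16 PM = 7 h 23 min; less 30 min break → 6 h 53 min
Sat: 6:34 AM–5:51 PM = 11 h 17 min; less 30 min break → 10 h 47 min
Sun: 7:46 AM–5:28 PM = 9 h 42 min; less 30 min break → 9 h 12 min
Total worked: 50 h 36 min = 50.60 h.
Threshold 37.5 h → overtime 13 h 6 min, regular 37 h 30 min.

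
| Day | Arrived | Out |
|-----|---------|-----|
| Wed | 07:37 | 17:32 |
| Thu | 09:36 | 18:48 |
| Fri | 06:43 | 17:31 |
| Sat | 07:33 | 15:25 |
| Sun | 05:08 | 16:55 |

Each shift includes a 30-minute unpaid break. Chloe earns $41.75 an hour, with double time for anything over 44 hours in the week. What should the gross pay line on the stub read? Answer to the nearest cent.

$2093.07

Wed: 07:37–17:32 = 9 h 55 min; less 30 min break → 9 h 25 min
Thu: 09:36–18:48 = 9 h 12 min; less 30 min break → 8 h 42 min
Fri: 06:43–17:31 = 10 h 48 min; less 30 min break → 10 h 18 min
Sat: 07:33–15:25 = 7 h 52 min; less 30 min break → 7 h 22 min
Sun: 05:08–16:55 = 11 h 47 min; less 30 min break → 11 h 17 min
Total worked: 47 h 4 min = 2824 min.
Regular 44 h 0 min = 2640 min at $41.75/h; overtime 3 h 4 min = 184 min at $83.50/h.
Pay = (2640 × $41.75 + 184 × $83.50) ÷ 60 = $2093.07.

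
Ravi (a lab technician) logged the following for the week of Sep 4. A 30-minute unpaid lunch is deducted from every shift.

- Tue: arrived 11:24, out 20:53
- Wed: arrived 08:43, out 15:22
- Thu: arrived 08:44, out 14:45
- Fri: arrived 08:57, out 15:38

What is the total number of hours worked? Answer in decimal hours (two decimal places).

Tue: 11:24–20:53 = 9 h 29 min; less 30 min break → 8 h 59 min
Wed: 08:43–15:22 = 6 h 39 min; less 30 min break → 6 h 9 min
Thu: 08:44–14:45 = 6 h 1 min; less 30 min break → 5 h 31 min
Fri: 08:57–15:38 = 6 h 41 min; less 30 min break → 6 h 11 min
Total: 8 h 59 min + 6 h 9 min + 5 h 31 min + 6 h 11 min = 26 h 50 min.

26.83 hours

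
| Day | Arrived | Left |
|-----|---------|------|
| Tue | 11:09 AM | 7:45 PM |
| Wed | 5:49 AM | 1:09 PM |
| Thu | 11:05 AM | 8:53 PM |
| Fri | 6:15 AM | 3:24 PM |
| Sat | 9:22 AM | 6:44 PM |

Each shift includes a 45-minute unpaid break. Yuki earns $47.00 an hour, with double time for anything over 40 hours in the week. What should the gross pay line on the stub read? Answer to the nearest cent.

Tue: 11:09 AM–7:45 PM = 8 h 36 min; less 45 min break → 7 h 51 min
Wed: 5:49 AM–1:09 PM = 7 h 20 min; less 45 min break → 6 h 35 min
Thu: 11:05 AM–8:53 PM = 9 h 48 min; less 45 min break → 9 h 3 min
Fri: 6:15 AM–3:24 PM = 9 h 9 min; less 45 min break → 8 h 24 min
Sat: 9:22 AM–6:44 PM = 9 h 22 min; less 45 min break → 8 h 37 min
Total worked: 40 h 30 min = 2430 min.
Regular 40 h 0 min = 2400 min at $47.00/h; overtime 0 h 30 min = 30 min at $94.00/h.
Pay = (2400 × $47.00 + 30 × $94.00) ÷ 60 = $1927.00.

$1927.00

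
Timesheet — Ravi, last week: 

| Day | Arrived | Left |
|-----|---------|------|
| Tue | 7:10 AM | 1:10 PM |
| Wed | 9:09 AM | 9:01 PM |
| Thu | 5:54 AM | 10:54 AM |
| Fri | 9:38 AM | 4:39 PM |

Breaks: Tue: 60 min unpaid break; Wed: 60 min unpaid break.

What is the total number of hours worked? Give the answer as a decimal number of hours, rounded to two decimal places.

Tue: 7:10 AM–1:10 PM = 6 h 0 min; less 60 min break → 5 h 0 min
Wed: 9:09 AM–9:01 PM = 11 h 52 min; less 60 min break → 10 h 52 min
Thu: 5:54 AM–10:54 AM = 5 h 0 min
Fri: 9:38 AM–4:39 PM = 7 h 1 min
Total: 5 h 0 min + 10 h 52 min + 5 h 0 min + 7 h 1 min = 27 h 53 min.

27.88 hours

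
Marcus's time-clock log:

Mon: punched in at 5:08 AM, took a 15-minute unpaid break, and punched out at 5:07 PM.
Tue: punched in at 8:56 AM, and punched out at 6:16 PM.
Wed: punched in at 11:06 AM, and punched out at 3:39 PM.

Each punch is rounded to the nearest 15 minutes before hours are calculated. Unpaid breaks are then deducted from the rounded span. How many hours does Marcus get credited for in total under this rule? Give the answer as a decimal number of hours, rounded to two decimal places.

Mon: in 5:08 AM→5:15 AM, out 5:07 PM→5:00 PM; 11 h 45 min − 15 min = 11 h 30 min
Tue: in 8:56 AM→9:00 AM, out 6:16 PM→6:15 PM; 9 h 15 min
Wed: in 11:06 AM→11:00 AM, out 3:39 PM→3:45 PM; 4 h 45 min
Total credited: 25 h 30 min.

25.50 hours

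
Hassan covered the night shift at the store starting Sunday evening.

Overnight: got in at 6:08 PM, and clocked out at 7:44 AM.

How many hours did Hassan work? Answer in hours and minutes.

13 h 36 min

Overnight: 6:08 PM → midnight = 5 h 52 min; midnight → 7:44 AM = 7 h 44 min; span 13 h 36 min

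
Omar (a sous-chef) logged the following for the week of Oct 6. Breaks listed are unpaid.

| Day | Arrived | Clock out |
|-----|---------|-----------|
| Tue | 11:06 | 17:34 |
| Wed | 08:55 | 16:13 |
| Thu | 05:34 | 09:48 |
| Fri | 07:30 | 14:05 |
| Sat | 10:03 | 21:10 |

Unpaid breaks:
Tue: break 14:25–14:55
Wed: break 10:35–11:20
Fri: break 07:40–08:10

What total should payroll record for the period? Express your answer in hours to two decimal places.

33.95 hours

Tue: 11:06–17:34 = 6 h 28 min; less 30 min break → 5 h 58 min
Wed: 08:55–16:13 = 7 h 18 min; less 45 min break → 6 h 33 min
Thu: 05:34–09:48 = 4 h 14 min
Fri: 07:30–14:05 = 6 h 35 min; less 30 min break → 6 h 5 min
Sat: 10:03–21:10 = 11 h 7 min
Total: 5 h 58 min + 6 h 33 min + 4 h 14 min + 6 h 5 min + 11 h 7 min = 33 h 57 min.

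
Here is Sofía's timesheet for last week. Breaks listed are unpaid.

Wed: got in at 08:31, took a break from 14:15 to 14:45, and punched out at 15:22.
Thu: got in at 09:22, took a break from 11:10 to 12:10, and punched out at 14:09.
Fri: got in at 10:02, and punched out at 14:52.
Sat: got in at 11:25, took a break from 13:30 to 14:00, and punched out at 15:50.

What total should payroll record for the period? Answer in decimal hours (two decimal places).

Wed: 08:31–15:22 = 6 h 51 min; less 30 min break → 6 h 21 min
Thu: 09:22–14:09 = 4 h 47 min; less 60 min break → 3 h 47 min
Fri: 10:02–14:52 = 4 h 50 min
Sat: 11:25–15:50 = 4 h 25 min; less 30 min break → 3 h 55 min
Total: 6 h 21 min + 3 h 47 min + 4 h 50 min + 3 h 55 min = 18 h 53 min.

18.88 hours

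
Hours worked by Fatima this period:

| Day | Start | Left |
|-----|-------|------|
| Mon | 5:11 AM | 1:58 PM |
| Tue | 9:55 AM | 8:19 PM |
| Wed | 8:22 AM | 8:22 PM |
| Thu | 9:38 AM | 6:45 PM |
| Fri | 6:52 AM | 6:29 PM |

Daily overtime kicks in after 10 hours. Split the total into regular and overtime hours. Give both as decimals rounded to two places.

Regular 47.90 hours, overtime 4.02 hours

Mon: 5:11 AM–1:58 PM = 8 h 47 min
Tue: 9:55 AM–8:19 PM = 10 h 24 min
Wed: 8:22 AM–8:22 PM = 12 h 0 min
Thu: 9:38 AM–6:45 PM = 9 h 7 min
Fri: 6:52 AM–6:29 PM = 11 h 37 min
Mon reg 8 h 47 min / OT 0 h 0 min; Tue reg 10 h 0 min / OT 0 h 24 min; Wed reg 10 h 0 min / OT 2 h 0 min; Thu reg 9 h 7 min / OT 0 h 0 min; Fri reg 10 h 0 min / OT 1 h 37 min.
Totals: regular 47 h 54 min, overtime 4 h 1 min.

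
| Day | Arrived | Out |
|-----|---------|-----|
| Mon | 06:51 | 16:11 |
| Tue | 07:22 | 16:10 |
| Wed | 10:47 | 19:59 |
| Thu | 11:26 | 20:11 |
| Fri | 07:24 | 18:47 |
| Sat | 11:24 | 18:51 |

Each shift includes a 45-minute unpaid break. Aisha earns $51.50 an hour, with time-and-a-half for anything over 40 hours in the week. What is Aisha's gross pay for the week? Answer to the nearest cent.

$2864.69

Mon: 06:51–16:11 = 9 h 20 min; less 45 min break → 8 h 35 min
Tue: 07:22–16:10 = 8 h 48 min; less 45 min break → 8 h 3 min
Wed: 10:47–19:59 = 9 h 12 min; less 45 min break → 8 h 27 min
Thu: 11:26–20:11 = 8 h 45 min; less 45 min break → 8 h 0 min
Fri: 07:24–18:47 = 11 h 23 min; less 45 min break → 10 h 38 min
Sat: 11:24–18:51 = 7 h 27 min; less 45 min break → 6 h 42 min
Total worked: 50 h 25 min = 3025 min.
Regular 40 h 0 min = 2400 min at $51.50/h; overtime 10 h 25 min = 625 min at $77.25/h.
Pay = (2400 × $51.50 + 625 × $77.25) ÷ 60 = $2864.69.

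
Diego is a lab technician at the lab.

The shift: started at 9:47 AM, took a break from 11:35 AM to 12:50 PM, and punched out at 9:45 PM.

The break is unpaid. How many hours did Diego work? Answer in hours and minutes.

The shift: 9:47 AM–9:45 PM = 11 h 58 min; less 75 min break → 10 h 43 min

10 h 43 min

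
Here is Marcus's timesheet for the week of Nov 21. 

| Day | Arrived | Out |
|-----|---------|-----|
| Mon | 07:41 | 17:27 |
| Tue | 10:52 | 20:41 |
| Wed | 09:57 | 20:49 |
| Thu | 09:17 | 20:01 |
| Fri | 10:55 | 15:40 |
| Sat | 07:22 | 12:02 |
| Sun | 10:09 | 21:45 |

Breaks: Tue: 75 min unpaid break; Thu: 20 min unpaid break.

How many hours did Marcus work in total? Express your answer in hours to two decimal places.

Mon: 07:41–17:27 = 9 h 46 min
Tue: 10:52–20:41 = 9 h 49 min; less 75 min break → 8 h 34 min
Wed: 09:57–20:49 = 10 h 52 min
Thu: 09:17–20:01 = 10 h 44 min; less 20 min break → 10 h 24 min
Fri: 10:55–15:40 = 4 h 45 min
Sat: 07:22–12:02 = 4 h 40 min
Sun: 10:09–21:45 = 11 h 36 min
Total: 9 h 46 min + 8 h 34 min + 10 h 52 min + 10 h 24 min + 4 h 45 min + 4 h 40 min + 11 h 36 min = 60 h 37 min.

60.62 hours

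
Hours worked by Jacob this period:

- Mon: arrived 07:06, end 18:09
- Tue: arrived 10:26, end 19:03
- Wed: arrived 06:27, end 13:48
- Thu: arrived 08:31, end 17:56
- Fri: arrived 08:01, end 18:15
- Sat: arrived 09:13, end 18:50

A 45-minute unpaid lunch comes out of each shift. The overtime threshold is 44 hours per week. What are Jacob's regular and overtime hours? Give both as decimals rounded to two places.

Regular 44.00 hours, overtime 7.78 hours

Mon: 07:06–18:09 = 11 h 3 min; less 45 min break → 10 h 18 min
Tue: 10:26–19:03 = 8 h 37 min; less 45 min break → 7 h 52 min
Wed: 06:27–13:48 = 7 h 21 min; less 45 min break → 6 h 36 min
Thu: 08:31–17:56 = 9 h 25 min; less 45 min break → 8 h 40 min
Fri: 08:01–18:15 = 10 h 14 min; less 45 min break → 9 h 29 min
Sat: 09:13–18:50 = 9 h 37 min; less 45 min break → 8 h 52 min
Total worked: 51 h 47 min = 51.78 h.
Threshold 44 h → overtime 7 h 47 min, regular 44 h 0 min.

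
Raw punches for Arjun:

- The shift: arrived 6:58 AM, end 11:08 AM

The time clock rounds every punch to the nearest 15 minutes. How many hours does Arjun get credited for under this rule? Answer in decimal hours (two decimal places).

4.25 hours

The shift: in 6:58 AM→7:00 AM, out 11:08 AM→11:15 AM; 4 h 15 min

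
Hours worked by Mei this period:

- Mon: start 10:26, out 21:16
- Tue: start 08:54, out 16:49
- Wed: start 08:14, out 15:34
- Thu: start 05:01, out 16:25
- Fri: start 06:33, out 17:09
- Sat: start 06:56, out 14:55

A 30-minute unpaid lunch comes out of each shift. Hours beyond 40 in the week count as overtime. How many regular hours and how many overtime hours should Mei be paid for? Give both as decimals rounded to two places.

Mon: 10:26–21:16 = 10 h 50 min; less 30 min break → 10 h 20 min
Tue: 08:54–16:49 = 7 h 55 min; less 30 min break → 7 h 25 min
Wed: 08:14–15:34 = 7 h 20 min; less 30 min break → 6 h 50 min
Thu: 05:01–16:25 = 11 h 24 min; less 30 min break → 10 h 54 min
Fri: 06:33–17:09 = 10 h 36 min; less 30 min break → 10 h 6 min
Sat: 06:56–14:55 = 7 h 59 min; less 30 min break → 7 h 29 min
Total worked: 53 h 4 min = 53.07 h.
Threshold 40 h → overtime 13 h 4 min, regular 40 h 0 min.

Regular 40.00 hours, overtime 13.07 hours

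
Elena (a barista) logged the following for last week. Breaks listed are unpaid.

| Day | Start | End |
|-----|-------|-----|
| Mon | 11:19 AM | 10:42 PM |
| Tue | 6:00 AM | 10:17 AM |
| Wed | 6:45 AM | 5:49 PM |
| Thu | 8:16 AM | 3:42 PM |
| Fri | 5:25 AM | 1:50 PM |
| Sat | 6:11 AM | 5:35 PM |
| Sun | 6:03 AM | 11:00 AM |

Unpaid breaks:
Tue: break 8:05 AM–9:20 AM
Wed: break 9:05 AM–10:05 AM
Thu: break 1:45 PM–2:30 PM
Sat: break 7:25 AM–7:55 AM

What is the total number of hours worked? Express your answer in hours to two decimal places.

55.43 hours

Mon: 11:19 AM–10:42 PM = 11 h 23 min
Tue: 6:00 AM–10:17 AM = 4 h 17 min; less 75 min break → 3 h 2 min
Wed: 6:45 AM–5:49 PM = 11 h 4 min; less 60 min break → 10 h 4 min
Thu: 8:16 AM–3:42 PM = 7 h 26 min; less 45 min break → 6 h 41 min
Fri: 5:25 AM–1:50 PM = 8 h 25 min
Sat: 6:11 AM–5:35 PM = 11 h 24 min; less 30 min break → 10 h 54 min
Sun: 6:03 AM–11:00 AM = 4 h 57 min
Total: 11 h 23 min + 3 h 2 min + 10 h 4 min + 6 h 41 min + 8 h 25 min + 10 h 54 min + 4 h 57 min = 55 h 26 min.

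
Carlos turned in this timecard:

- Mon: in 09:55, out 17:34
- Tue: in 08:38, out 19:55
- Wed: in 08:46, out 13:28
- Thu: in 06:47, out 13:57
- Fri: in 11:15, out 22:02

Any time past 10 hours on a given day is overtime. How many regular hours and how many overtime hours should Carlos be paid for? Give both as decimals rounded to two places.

Mon: 09:55–17:34 = 7 h 39 min
Tue: 08:38–19:55 = 11 h 17 min
Wed: 08:46–13:28 = 4 h 42 min
Thu: 06:47–13:57 = 7 h 10 min
Fri: 11:15–22:02 = 10 h 47 min
Mon reg 7 h 39 min / OT 0 h 0 min; Tue reg 10 h 0 min / OT 1 h 17 min; Wed reg 4 h 42 min / OT 0 h 0 min; Thu reg 7 h 10 min / OT 0 h 0 min; Fri reg 10 h 0 min / OT 0 h 47 min.
Totals: regular 39 h 31 min, overtime 2 h 4 min.

Regular 39.52 hours, overtime 2.07 hours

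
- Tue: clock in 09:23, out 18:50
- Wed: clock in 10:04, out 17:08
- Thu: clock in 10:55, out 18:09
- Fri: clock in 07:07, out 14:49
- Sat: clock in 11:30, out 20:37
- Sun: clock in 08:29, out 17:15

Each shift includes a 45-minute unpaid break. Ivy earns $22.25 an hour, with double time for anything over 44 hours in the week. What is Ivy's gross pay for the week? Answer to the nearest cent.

$1016.08

Tue: 09:23–18:50 = 9 h 27 min; less 45 min break → 8 h 42 min
Wed: 10:04–17:08 = 7 h 4 min; less 45 min break → 6 h 19 min
Thu: 10:55–18:09 = 7 h 14 min; less 45 min break → 6 h 29 min
Fri: 07:07–14:49 = 7 h 42 min; less 45 min break → 6 h 57 min
Sat: 11:30–20:37 = 9 h 7 min; less 45 min break → 8 h 22 min
Sun: 08:29–17:15 = 8 h 46 min; less 45 min break → 8 h 1 min
Total worked: 44 h 50 min = 2690 min.
Regular 44 h 0 min = 2640 min at $22.25/h; overtime 0 h 50 min = 50 min at $44.50/h.
Pay = (2640 × $22.25 + 50 × $44.50) ÷ 60 = $1016.08.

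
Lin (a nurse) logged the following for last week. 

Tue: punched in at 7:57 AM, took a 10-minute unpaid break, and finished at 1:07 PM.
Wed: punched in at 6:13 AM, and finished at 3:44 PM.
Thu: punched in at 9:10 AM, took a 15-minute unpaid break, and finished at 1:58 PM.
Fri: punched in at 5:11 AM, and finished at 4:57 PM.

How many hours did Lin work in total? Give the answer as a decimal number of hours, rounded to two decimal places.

30.83 hours

Tue: 7:57 AM–1:07 PM = 5 h 10 min; less 10 min break → 5 h 0 min
Wed: 6:13 AM–3:44 PM = 9 h 31 min
Thu: 9:10 AM–1:58 PM = 4 h 48 min; less 15 min break → 4 h 33 min
Fri: 5:11 AM–4:57 PM = 11 h 46 min
Total: 5 h 0 min + 9 h 31 min + 4 h 33 min + 11 h 46 min = 30 h 50 min.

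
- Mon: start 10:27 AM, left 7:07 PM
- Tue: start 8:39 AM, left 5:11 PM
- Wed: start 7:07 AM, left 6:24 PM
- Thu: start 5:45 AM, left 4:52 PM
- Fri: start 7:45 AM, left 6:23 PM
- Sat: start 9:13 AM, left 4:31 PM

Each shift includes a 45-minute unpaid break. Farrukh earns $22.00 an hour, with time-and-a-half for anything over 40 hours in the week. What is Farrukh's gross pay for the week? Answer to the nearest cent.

Mon: 10:27 AM–7:07 PM = 8 h 40 min; less 45 min break → 7 h 55 min
Tue: 8:39 AM–5:11 PM = 8 h 32 min; less 45 min break → 7 h 47 min
Wed: 7:07 AM–6:24 PM = 11 h 17 min; less 45 min break → 10 h 32 min
Thu: 5:45 AM–4:52 PM = 11 h 7 min; less 45 min break → 10 h 22 min
Fri: 7:45 AM–6:23 PM = 10 h 38 min; less 45 min break → 9 h 53 min
Sat: 9:13 AM–4:31 PM = 7 h 18 min; less 45 min break → 6 h 33 min
Total worked: 53 h 2 min = 3182 min.
Regular 40 h 0 min = 2400 min at $22.00/h; overtime 13 h 2 min = 782 min at $33.00/h.
Pay = (2400 × $22.00 + 782 × $33.00) ÷ 60 = $1310.10.

$1310.10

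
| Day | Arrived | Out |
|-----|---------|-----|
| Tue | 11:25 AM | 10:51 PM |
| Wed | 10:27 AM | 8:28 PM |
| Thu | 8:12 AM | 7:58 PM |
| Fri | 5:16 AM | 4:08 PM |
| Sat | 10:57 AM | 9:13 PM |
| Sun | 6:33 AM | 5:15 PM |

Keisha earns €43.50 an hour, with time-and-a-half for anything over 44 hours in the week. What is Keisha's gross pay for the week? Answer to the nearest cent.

€3287.51

Tue: 11:25 AM–10:51 PM = 11 h 26 min
Wed: 10:27 AM–8:28 PM = 10 h 1 min
Thu: 8:12 AM–7:58 PM = 11 h 46 min
Fri: 5:16 AM–4:08 PM = 10 h 52 min
Sat: 10:57 AM–9:13 PM = 10 h 16 min
Sun: 6:33 AM–5:15 PM = 10 h 42 min
Total worked: 65 h 3 min = 3903 min.
Regular 44 h 0 min = 2640 min at €43.50/h; overtime 21 h 3 min = 1263 min at €65.25/h.
Pay = (2640 × €43.50 + 1263 × €65.25) ÷ 60 = €3287.51.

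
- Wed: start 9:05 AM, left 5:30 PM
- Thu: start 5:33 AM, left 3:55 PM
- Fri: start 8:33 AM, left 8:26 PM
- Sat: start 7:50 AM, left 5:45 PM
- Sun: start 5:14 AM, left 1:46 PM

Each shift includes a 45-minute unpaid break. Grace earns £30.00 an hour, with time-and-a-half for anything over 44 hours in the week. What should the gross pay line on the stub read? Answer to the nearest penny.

£1381.50

Wed: 9:05 AM–5:30 PM = 8 h 25 min; less 45 min break → 7 h 40 min
Thu: 5:33 AM–3:55 PM = 10 h 22 min; less 45 min break → 9 h 37 min
Fri: 8:33 AM–8:26 PM = 11 h 53 min; less 45 min break → 11 h 8 min
Sat: 7:50 AM–5:45 PM = 9 h 55 min; less 45 min break → 9 h 10 min
Sun: 5:14 AM–1:46 PM = 8 h 32 min; less 45 min break → 7 h 47 min
Total worked: 45 h 22 min = 2722 min.
Regular 44 h 0 min = 2640 min at £30.00/h; overtime 1 h 22 min = 82 min at £45.00/h.
Pay = (2640 × £30.00 + 82 × £45.00) ÷ 60 = £1381.50.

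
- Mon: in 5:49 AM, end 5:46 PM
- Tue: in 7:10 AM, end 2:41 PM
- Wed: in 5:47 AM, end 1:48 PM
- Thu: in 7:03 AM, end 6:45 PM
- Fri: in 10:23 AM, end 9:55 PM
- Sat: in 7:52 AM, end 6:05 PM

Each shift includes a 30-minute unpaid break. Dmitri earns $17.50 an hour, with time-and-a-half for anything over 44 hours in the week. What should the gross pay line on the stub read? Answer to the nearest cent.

Mon: 5:49 AM–5:46 PM = 11 h 57 min; less 30 min break → 11 h 27 min
Tue: 7:10 AM–2:41 PM = 7 h 31 min; less 30 min break → 7 h 1 min
Wed: 5:47 AM–1:48 PM = 8 h 1 min; less 30 min break → 7 h 31 min
Thu: 7:03 AM–6:45 PM = 11 h 42 min; less 30 min break → 11 h 12 min
Fri: 10:23 AM–9:55 PM = 11 h 32 min; less 30 min break → 11 h 2 min
Sat: 7:52 AM–6:05 PM = 10 h 13 min; less 30 min break → 9 h 43 min
Total worked: 57 h 56 min = 3476 min.
Regular 44 h 0 min = 2640 min at $17.50/h; overtime 13 h 56 min = 836 min at $26.25/h.
Pay = (2640 × $17.50 + 836 × $26.25) ÷ 60 = $1135.75.

$1135.75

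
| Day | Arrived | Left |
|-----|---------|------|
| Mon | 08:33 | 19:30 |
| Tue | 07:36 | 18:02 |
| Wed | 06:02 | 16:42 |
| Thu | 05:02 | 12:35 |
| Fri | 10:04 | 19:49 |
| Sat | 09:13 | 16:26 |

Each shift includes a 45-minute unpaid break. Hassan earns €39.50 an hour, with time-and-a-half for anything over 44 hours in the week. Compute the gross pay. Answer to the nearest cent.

Mon: 08:33–19:30 = 10 h 57 min; less 45 min break → 10 h 12 min
Tue: 07:36–18:02 = 10 h 26 min; less 45 min break → 9 h 41 min
Wed: 06:02–16:42 = 10 h 40 min; less 45 min break → 9 h 55 min
Thu: 05:02–12:35 = 7 h 33 min; less 45 min break → 6 h 48 min
Fri: 10:04–19:49 = 9 h 45 min; less 45 min break → 9 h 0 min
Sat: 09:13–16:26 = 7 h 13 min; less 45 min break → 6 h 28 min
Total worked: 52 h 4 min = 3124 min.
Regular 44 h 0 min = 2640 min at €39.50/h; overtime 8 h 4 min = 484 min at €59.25/h.
Pay = (2640 × €39.50 + 484 × €59.25) ÷ 60 = €2215.95.

€2215.95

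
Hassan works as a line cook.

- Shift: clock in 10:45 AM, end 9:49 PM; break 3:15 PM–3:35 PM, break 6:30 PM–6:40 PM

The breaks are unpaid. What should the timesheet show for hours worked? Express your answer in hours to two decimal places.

Shift: 10:45 AM–9:49 PM = 11 h 4 min; less 30 min break → 10 h 34 min

10.57 hours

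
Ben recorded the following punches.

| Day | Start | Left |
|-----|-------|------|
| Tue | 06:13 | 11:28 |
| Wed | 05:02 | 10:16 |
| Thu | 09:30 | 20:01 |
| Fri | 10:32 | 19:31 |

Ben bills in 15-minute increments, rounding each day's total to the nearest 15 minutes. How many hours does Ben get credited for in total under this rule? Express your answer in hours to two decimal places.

30.00 hours

Tue: 06:13–11:28 = 5 h 15 min → rounds to 5 h 15 min
Wed: 05:02–10:16 = 5 h 14 min → rounds to 5 h 15 min
Thu: 09:30–20:01 = 10 h 31 min → rounds to 10 h 30 min
Fri: 10:32–19:31 = 8 h 59 min → rounds to 9 h 0 min
Total credited: 30 h 0 min.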